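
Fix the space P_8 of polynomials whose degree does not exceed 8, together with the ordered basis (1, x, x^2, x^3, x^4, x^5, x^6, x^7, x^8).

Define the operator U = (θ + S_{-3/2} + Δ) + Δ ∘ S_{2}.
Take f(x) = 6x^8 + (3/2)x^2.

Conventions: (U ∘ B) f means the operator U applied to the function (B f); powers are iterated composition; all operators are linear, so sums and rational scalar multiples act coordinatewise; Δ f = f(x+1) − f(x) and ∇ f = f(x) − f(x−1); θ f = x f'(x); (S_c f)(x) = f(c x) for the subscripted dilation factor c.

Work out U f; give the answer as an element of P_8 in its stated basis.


the image equals g(x) = (25827/128)x^8 + 12336x^7 + 43176x^6 + 86352x^5 + 107940x^4 + 86352x^3 + (345459/8)x^2 + 12351x + 3099/2

θ f = 48x^8 + 3x^2
S_{-3/2} f = (19683/128)x^8 + (27/8)x^2
Δ f = 48x^7 + 168x^6 + 336x^5 + 420x^4 + 336x^3 + 168x^2 + 51x + 15/2
(θ + S_{-3/2} + Δ) f = (25827/128)x^8 + 48x^7 + 168x^6 + 336x^5 + 420x^4 + 336x^3 + (1395/8)x^2 + 51x + 15/2
S_{2} f = 1536x^8 + 6x^2
Δ S_{2} f = 12288x^7 + 43008x^6 + 86016x^5 + 107520x^4 + 86016x^3 + 43008x^2 + 12300x + 1542
((θ + S_{-3/2} + Δ) + Δ ∘ S_{2}) f = (25827/128)x^8 + 12336x^7 + 43176x^6 + 86352x^5 + 107940x^4 + 86352x^3 + (345459/8)x^2 + 12351x + 3099/2


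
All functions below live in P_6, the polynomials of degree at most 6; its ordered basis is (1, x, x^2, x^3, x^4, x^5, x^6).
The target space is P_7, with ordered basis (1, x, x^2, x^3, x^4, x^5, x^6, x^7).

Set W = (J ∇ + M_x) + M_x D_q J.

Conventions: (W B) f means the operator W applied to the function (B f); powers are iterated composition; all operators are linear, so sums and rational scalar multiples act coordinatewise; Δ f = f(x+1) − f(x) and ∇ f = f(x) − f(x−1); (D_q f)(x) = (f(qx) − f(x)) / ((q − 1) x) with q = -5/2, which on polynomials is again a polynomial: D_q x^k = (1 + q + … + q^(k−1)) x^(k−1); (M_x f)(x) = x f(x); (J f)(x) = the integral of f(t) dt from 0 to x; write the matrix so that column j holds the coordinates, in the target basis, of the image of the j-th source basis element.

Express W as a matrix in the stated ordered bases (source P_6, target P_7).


the matrix is [[0, 0, 0, 0, 0, 0, 0]; [2, 1, -1, 1, -1, 1, -1]; [0, 1/4, 1, -3/2, 2, -5/2, 3]; [0, 0, 31/12, 1, -2, 10/3, -5]; [0, 0, 0, -55/32, 1, -5/2, 5]; [0, 0, 0, 0, 531/80, 1, -3]; [0, 0, 0, 0, 0, -677/64, 1]; [0, 0, 0, 0, 0, 0, 1661/64]] (rows listed top to bottom)

image of 1: 2x
image of x: (1/4)x^2 + x
image of x^2: (31/12)x^3 + x^2 - x
image of x^3: -(55/32)x^4 + x^3 - (3/2)x^2 + x
image of x^4: (531/80)x^5 + x^4 - 2x^3 + 2x^2 - x
image of x^5: -(677/64)x^6 + x^5 - (5/2)x^4 + (10/3)x^3 - (5/2)x^2 + x
image of x^6: (1661/64)x^7 + x^6 - 3x^5 + 5x^4 - 5x^3 + 3x^2 - x
each image's coordinates form column j of the matrix


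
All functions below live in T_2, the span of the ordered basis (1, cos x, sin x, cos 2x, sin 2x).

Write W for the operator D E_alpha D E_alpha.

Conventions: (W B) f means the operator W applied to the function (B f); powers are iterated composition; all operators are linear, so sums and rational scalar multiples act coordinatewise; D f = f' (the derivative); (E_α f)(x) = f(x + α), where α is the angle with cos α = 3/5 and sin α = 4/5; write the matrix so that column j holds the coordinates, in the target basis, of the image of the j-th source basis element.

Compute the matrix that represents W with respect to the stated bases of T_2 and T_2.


the matrix is [[0, 0, 0, 0, 0]; [0, 7/25, -24/25, 0, 0]; [0, 24/25, 7/25, 0, 0]; [0, 0, 0, 2108/625, 1344/625]; [0, 0, 0, -1344/625, 2108/625]] (rows listed top to bottom)

image of 1: 0
image of cos x: (7/25)cos x + (24/25)sin x
image of sin x: -(24/25)cos x + (7/25)sin x
image of cos 2x: (2108/625)cos 2x - (1344/625)sin 2x
image of sin 2x: (1344/625)cos 2x + (2108/625)sin 2x
each image's coordinates form column j of the matrix


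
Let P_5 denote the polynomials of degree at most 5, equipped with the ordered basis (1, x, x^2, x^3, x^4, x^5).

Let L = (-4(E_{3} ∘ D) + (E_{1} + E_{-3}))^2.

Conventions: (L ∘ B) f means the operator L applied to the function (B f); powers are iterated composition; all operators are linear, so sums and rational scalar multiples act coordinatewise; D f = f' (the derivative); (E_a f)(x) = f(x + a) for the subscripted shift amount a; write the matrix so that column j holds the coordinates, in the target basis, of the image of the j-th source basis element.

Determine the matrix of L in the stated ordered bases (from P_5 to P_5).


the matrix is [[4, -24, 16, -32, 6208, 51072]; [0, 4, -48, 48, -128, 31040]; [0, 0, 4, -72, 96, -320]; [0, 0, 0, 4, -96, 160]; [0, 0, 0, 0, 4, -120]; [0, 0, 0, 0, 0, 4]] (rows listed top to bottom)

image of 1: 4
image of x: 4x - 24
image of x^2: 4x^2 - 48x + 16
image of x^3: 4x^3 - 72x^2 + 48x - 32
image of x^4: 4x^4 - 96x^3 + 96x^2 - 128x + 6208
image of x^5: 4x^5 - 120x^4 + 160x^3 - 320x^2 + 31040x + 51072
each image's coordinates form column j of the matrix


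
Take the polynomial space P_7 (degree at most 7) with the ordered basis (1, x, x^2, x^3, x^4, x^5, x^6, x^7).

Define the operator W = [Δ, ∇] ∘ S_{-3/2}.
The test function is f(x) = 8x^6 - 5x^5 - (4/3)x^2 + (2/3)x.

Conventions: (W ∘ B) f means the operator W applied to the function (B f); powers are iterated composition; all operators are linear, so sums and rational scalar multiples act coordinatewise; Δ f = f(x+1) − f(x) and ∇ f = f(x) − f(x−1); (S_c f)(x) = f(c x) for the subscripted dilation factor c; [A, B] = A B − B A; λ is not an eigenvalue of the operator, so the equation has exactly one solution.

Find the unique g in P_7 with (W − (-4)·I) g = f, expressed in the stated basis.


write g with unknown coordinates in the stated basis and equate coefficients in (W − (-4)·I) g = f
solving from the highest basis element down gives g = 2x^6 - (5/4)x^5 - (1/3)x^2 + (1/6)x
check: W g = 0
so W g − (-4)·g = 8x^6 - 5x^5 - (4/3)x^2 + (2/3)x = f ✓

the result is g(x) = 2x^6 - (5/4)x^5 - (1/3)x^2 + (1/6)x


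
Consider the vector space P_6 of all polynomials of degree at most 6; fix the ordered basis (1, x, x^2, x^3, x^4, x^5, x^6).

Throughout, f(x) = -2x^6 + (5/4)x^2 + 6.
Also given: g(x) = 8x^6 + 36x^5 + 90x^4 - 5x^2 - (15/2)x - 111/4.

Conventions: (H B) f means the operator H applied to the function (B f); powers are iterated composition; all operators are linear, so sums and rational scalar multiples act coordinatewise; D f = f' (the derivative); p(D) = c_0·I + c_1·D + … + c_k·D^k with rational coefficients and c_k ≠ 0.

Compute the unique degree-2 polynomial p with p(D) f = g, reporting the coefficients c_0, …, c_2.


D^0 f = -2x^6 + (5/4)x^2 + 6
D^1 f = -12x^5 + (5/2)x
D^2 f = -60x^4 + 5/2
matching coefficients of g against c_0 f + c_1 Df + … from the top degree down determines the c_i
solution: c_0 = -4, c_1 = -3, c_2 = -3/2

c_0 = -4, c_1 = -3, c_2 = -3/2


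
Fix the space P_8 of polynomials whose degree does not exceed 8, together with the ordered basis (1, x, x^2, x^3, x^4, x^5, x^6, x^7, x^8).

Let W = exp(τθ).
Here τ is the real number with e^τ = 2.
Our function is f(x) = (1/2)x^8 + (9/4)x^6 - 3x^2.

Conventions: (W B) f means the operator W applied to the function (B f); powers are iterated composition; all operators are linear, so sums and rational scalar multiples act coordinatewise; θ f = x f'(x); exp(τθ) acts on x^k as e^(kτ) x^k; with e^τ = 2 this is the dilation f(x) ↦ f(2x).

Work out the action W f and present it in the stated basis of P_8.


the result is g(x) = 128x^8 + 144x^6 - 12x^2

exp(τθ) x^k = e^(kτ) x^k; with e^τ = 2 this sends x^k to 2^k x^k
x^2 ↦ 4 x^2
x^6 ↦ 64 x^6
x^8 ↦ 256 x^8
applying this coordinatewise to f: exp(τθ) f = 128x^8 + 144x^6 - 12x^2


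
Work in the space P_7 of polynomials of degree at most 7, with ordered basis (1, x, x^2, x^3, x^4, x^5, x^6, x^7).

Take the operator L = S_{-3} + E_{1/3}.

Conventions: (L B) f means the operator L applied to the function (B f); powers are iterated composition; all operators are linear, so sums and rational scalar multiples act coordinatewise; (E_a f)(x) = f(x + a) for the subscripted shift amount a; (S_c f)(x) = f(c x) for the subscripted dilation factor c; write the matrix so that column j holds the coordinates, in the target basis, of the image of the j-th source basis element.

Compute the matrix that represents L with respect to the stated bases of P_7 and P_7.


image of 1: 2
image of x: -2x + 1/3
image of x^2: 10x^2 + (2/3)x + 1/9
image of x^3: -26x^3 + x^2 + (1/3)x + 1/27
image of x^4: 82x^4 + (4/3)x^3 + (2/3)x^2 + (4/27)x + 1/81
image of x^5: -242x^5 + (5/3)x^4 + (10/9)x^3 + (10/27)x^2 + (5/81)x + 1/243
image of x^6: 730x^6 + 2x^5 + (5/3)x^4 + (20/27)x^3 + (5/27)x^2 + (2/81)x + 1/729
image of x^7: -2186x^7 + (7/3)x^6 + (7/3)x^5 + (35/27)x^4 + (35/81)x^3 + (7/81)x^2 + (7/729)x + 1/2187
each image's coordinates form column j of the matrix

the matrix is [[2, 1/3, 1/9, 1/27, 1/81, 1/243, 1/729, 1/2187]; [0, -2, 2/3, 1/3, 4/27, 5/81, 2/81, 7/729]; [0, 0, 10, 1, 2/3, 10/27, 5/27, 7/81]; [0, 0, 0, -26, 4/3, 10/9, 20/27, 35/81]; [0, 0, 0, 0, 82, 5/3, 5/3, 35/27]; [0, 0, 0, 0, 0, -242, 2, 7/3]; [0, 0, 0, 0, 0, 0, 730, 7/3]; [0, 0, 0, 0, 0, 0, 0, -2186]] (rows listed top to bottom)


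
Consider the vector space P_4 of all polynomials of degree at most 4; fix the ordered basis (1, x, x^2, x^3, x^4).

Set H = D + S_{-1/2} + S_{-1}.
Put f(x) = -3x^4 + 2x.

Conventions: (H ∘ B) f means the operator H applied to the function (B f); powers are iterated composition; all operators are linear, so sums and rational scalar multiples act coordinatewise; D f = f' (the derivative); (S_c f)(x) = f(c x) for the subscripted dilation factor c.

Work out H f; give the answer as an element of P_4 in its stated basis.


D f = -12x^3 + 2
S_{-1/2} f = -(3/16)x^4 - x
S_{-1} f = -3x^4 - 2x
(D + S_{-1/2} + S_{-1}) f = -(51/16)x^4 - 12x^3 - 3x + 2

the image equals g(x) = -(51/16)x^4 - 12x^3 - 3x + 2


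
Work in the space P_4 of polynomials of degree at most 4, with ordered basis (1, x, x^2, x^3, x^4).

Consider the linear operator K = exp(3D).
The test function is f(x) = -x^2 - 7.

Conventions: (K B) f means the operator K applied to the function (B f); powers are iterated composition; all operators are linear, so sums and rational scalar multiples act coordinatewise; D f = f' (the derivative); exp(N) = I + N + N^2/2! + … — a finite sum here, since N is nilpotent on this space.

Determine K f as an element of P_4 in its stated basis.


the image equals g(x) = -x^2 - 6x - 16

order-1 term: -6x
order-2 term: -9
the series for exp(3D) f terminates at order 2
exp(3D) f = -x^2 - 6x - 16


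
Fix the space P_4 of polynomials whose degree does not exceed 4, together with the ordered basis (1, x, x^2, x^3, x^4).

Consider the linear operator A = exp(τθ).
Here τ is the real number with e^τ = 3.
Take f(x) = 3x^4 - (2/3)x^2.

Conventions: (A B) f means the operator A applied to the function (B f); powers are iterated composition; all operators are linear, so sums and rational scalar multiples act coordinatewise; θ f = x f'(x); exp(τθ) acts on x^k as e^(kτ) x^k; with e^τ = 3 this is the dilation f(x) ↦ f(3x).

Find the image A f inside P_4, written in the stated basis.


the image equals g(x) = 243x^4 - 6x^2

exp(τθ) x^k = e^(kτ) x^k; with e^τ = 3 this sends x^k to 3^k x^k
x^2 ↦ 9 x^2
x^4 ↦ 81 x^4
applying this coordinatewise to f: exp(τθ) f = 243x^4 - 6x^2


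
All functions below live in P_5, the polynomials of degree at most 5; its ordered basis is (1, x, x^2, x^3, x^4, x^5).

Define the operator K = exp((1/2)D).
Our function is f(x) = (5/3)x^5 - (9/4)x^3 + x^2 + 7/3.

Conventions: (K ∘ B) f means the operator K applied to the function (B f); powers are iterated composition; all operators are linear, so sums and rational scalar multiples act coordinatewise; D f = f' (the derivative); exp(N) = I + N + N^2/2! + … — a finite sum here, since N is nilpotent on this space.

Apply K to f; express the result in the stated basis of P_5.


order-1 term: (25/6)x^4 - (27/8)x^2 + x
order-2 term: (25/6)x^3 - (27/16)x + 1/4
order-3 term: (25/12)x^2 - 9/32
order-4 term: (25/48)x
order-5 term: 5/96
the series for exp((1/2)D) f terminates at order 5
exp((1/2)D) f = (5/3)x^5 + (25/6)x^4 + (23/12)x^3 - (7/24)x^2 - (1/6)x + 113/48

the result is g(x) = (5/3)x^5 + (25/6)x^4 + (23/12)x^3 - (7/24)x^2 - (1/6)x + 113/48


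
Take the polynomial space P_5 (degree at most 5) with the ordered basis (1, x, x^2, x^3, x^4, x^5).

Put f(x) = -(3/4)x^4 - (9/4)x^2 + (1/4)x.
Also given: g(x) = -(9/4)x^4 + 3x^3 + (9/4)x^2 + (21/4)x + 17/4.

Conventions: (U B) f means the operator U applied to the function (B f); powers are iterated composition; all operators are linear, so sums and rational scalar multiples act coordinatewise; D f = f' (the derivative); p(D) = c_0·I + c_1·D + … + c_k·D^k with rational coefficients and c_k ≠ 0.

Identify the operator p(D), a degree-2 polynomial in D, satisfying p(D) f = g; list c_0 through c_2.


p(D) = 3·I − D − D^2, i.e. c_0 = 3, c_1 = -1, c_2 = -1

D^0 f = -(3/4)x^4 - (9/4)x^2 + (1/4)x
D^1 f = -3x^3 - (9/2)x + 1/4
D^2 f = -9x^2 - 9/2
matching coefficients of g against c_0 f + c_1 Df + … from the top degree down determines the c_i
solution: c_0 = 3, c_1 = -1, c_2 = -1


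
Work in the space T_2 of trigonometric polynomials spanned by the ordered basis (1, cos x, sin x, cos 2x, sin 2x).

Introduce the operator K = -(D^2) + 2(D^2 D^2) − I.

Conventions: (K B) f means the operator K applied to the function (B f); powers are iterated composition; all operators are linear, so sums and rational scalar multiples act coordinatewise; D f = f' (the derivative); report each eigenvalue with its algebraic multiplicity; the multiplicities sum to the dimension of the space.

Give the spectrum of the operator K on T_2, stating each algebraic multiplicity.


image of 1: -1
image of cos x: 2cos x
image of sin x: 2sin x
image of cos 2x: 35cos 2x
image of sin 2x: 35sin 2x
the matrix is diagonal; its diagonal is (-1, 2, 2, 35, 35)
for a triangular matrix the eigenvalues are the diagonal entries, with algebraic multiplicity their repetition count

λ = -1 (multiplicity 1), λ = 2 (multiplicity 2), λ = 35 (multiplicity 2)


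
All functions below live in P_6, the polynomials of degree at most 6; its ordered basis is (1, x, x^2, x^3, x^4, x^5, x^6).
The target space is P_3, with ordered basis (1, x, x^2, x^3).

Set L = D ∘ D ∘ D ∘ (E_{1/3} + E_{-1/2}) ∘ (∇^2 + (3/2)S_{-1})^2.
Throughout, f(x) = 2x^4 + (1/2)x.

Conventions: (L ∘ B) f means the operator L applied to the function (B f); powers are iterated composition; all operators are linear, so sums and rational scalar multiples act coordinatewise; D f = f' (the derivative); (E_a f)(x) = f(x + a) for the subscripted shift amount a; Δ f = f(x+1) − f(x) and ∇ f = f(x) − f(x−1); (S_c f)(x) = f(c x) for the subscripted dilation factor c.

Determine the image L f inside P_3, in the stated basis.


∇ f = 8x^3 - 12x^2 + 8x - 3/2
∇ ∇ f = 24x^2 - 48x + 28
S_{-1} f = 2x^4 - (1/2)x
((3/2)S_{-1}) f = 3x^4 - (3/4)x
(∇^2 + (3/2)S_{-1}) f = 3x^4 + 24x^2 - (195/4)x + 28
∇ (∇^2 + (3/2)S_{-1}) f = 12x^3 - 18x^2 + 60x - 303/4
∇ ∇ (∇^2 + (3/2)S_{-1}) f = 36x^2 - 72x + 90
S_{-1} (∇^2 + (3/2)S_{-1}) f = 3x^4 + 24x^2 + (195/4)x + 28
((3/2)S_{-1}) (∇^2 + (3/2)S_{-1}) f = (9/2)x^4 + 36x^2 + (585/8)x + 42
(∇^2 + (3/2)S_{-1}) (∇^2 + (3/2)S_{-1}) f = (9/2)x^4 + 72x^2 + (9/8)x + 132
E_{1/3} (∇^2 + (3/2)S_{-1})^2 f = (9/2)x^4 + 6x^3 + 75x^2 + (1195/24)x + 10111/72
E_{-1/2} (∇^2 + (3/2)S_{-1})^2 f = (9/2)x^4 - 9x^3 + (315/4)x^2 - (585/8)x + 4791/32
(E_{1/3} + E_{-1/2}) (∇^2 + (3/2)S_{-1})^2 f = 9x^4 - 3x^3 + (615/4)x^2 - (70/3)x + 83563/288
D (E_{1/3} + E_{-1/2}) (∇^2 + (3/2)S_{-1})^2 f = 36x^3 - 9x^2 + (615/2)x - 70/3
D D (E_{1/3} + E_{-1/2}) (∇^2 + (3/2)S_{-1})^2 f = 108x^2 - 18x + 615/2
D (D ∘ D ∘ (E_{1/3} + E_{-1/2})) (∇^2 + (3/2)S_{-1})^2 f = 216x - 18

the result is g(x) = 216x - 18


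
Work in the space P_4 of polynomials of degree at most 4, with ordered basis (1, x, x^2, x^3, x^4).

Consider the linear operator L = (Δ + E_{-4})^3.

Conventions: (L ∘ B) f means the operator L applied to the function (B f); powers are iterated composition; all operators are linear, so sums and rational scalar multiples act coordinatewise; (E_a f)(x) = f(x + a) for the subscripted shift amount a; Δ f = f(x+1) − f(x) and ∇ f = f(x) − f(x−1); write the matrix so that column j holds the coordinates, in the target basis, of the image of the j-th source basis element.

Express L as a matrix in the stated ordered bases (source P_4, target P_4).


the matrix is [[1, -9, 105, -1269, 16017]; [0, 1, -18, 315, -5076]; [0, 0, 1, -27, 630]; [0, 0, 0, 1, -36]; [0, 0, 0, 0, 1]] (rows listed top to bottom)

image of 1: 1
image of x: x - 9
image of x^2: x^2 - 18x + 105
image of x^3: x^3 - 27x^2 + 315x - 1269
image of x^4: x^4 - 36x^3 + 630x^2 - 5076x + 16017
each image's coordinates form column j of the matrix


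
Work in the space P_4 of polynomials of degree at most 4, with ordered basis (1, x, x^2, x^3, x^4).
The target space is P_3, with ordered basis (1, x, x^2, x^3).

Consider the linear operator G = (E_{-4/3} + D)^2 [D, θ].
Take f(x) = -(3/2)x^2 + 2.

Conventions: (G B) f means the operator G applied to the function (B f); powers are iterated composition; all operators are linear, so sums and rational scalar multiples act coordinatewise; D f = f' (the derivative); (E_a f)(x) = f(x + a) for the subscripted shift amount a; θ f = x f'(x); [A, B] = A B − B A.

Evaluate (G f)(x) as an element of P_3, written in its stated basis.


θ f = -3x^2
D θ f = -6x
D f = -3x
θ D f = -3x
[D, θ] f = -3x
E_{-4/3} [D, θ] f = -3x + 4
D [D, θ] f = -3
(E_{-4/3} + D) [D, θ] f = -3x + 1
E_{-4/3} (E_{-4/3} + D) [D, θ] f = -3x + 5
D (E_{-4/3} + D) [D, θ] f = -3
(E_{-4/3} + D) (E_{-4/3} + D) [D, θ] f = -3x + 2

the image equals g(x) = -3x + 2


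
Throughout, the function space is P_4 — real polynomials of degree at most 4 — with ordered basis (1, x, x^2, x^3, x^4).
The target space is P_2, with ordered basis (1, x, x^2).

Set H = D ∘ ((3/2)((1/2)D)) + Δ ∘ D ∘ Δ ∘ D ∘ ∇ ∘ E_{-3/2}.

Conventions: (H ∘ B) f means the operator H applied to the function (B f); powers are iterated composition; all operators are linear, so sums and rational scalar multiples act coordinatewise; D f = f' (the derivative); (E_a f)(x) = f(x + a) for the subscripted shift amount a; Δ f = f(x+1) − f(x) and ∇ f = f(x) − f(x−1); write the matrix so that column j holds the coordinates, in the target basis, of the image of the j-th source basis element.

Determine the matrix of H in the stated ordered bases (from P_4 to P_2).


image of 1: 0
image of x: 0
image of x^2: 3/2
image of x^3: (9/2)x
image of x^4: 9x^2
each image's coordinates form column j of the matrix

the matrix is [[0, 0, 3/2, 0, 0]; [0, 0, 0, 9/2, 0]; [0, 0, 0, 0, 9]] (rows listed top to bottom)


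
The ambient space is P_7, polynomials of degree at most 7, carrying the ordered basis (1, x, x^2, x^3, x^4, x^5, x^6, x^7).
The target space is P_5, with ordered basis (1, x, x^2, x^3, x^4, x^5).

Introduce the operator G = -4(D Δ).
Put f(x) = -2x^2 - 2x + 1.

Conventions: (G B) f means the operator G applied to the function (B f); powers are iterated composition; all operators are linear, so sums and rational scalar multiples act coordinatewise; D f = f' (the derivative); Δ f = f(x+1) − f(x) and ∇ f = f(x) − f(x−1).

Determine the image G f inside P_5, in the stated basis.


Δ f = -4x - 4
D Δ f = -4
(-4(D Δ)) f = 16

the image equals g(x) = 16


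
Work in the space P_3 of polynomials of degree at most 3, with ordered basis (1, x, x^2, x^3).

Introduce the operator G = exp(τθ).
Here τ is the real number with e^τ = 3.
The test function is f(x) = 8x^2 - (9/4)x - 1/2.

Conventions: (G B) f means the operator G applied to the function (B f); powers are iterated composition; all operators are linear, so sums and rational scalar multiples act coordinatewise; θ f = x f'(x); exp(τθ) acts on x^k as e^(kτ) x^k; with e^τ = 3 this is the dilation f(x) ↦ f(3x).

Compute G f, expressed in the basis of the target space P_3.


exp(τθ) x^k = e^(kτ) x^k; with e^τ = 3 this sends x^k to 3^k x^k
x ↦ 3 x
x^2 ↦ 9 x^2
applying this coordinatewise to f: exp(τθ) f = 72x^2 - (27/4)x - 1/2

the image equals g(x) = 72x^2 - (27/4)x - 1/2


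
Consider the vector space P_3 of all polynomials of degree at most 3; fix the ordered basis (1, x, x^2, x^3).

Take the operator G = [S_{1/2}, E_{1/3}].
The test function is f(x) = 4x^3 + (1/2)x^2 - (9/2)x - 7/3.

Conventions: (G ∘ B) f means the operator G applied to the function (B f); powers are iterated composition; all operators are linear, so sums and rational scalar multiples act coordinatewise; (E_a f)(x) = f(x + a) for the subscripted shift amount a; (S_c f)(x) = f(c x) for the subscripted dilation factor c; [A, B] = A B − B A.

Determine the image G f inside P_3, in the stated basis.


the image equals g(x) = (1/2)x^2 + (7/12)x - 125/216

E_{1/3} f = 4x^3 + (9/2)x^2 - (17/6)x - 98/27
S_{1/2} E_{1/3} f = (1/2)x^3 + (9/8)x^2 - (17/12)x - 98/27
S_{1/2} f = (1/2)x^3 + (1/8)x^2 - (9/4)x - 7/3
E_{1/3} S_{1/2} f = (1/2)x^3 + (5/8)x^2 - 2x - 659/216
[S_{1/2}, E_{1/3}] f = (1/2)x^2 + (7/12)x - 125/216


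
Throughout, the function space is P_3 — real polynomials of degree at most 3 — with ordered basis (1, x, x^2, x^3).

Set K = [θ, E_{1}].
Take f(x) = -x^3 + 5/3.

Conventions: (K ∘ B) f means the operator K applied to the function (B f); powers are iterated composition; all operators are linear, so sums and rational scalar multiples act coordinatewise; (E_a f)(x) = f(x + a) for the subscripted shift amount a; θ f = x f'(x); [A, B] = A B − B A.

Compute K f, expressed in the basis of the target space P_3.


E_{1} f = -x^3 - 3x^2 - 3x + 2/3
θ E_{1} f = -3x^3 - 6x^2 - 3x
θ f = -3x^3
E_{1} θ f = -3x^3 - 9x^2 - 9x - 3
[θ, E_{1}] f = 3x^2 + 6x + 3

the result is g(x) = 3x^2 + 6x + 3


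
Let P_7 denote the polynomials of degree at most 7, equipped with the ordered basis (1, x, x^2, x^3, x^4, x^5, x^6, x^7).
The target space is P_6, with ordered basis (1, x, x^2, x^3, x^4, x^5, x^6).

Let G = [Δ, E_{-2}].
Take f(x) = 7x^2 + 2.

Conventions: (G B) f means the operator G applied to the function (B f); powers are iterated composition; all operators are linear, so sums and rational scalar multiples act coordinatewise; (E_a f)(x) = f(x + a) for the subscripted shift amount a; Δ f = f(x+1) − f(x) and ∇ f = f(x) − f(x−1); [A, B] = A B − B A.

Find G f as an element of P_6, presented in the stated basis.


E_{-2} f = 7x^2 - 28x + 30
Δ E_{-2} f = 14x - 21
Δ f = 14x + 7
E_{-2} Δ f = 14x - 21
[Δ, E_{-2}] f = 0

the result is g(x) = 0


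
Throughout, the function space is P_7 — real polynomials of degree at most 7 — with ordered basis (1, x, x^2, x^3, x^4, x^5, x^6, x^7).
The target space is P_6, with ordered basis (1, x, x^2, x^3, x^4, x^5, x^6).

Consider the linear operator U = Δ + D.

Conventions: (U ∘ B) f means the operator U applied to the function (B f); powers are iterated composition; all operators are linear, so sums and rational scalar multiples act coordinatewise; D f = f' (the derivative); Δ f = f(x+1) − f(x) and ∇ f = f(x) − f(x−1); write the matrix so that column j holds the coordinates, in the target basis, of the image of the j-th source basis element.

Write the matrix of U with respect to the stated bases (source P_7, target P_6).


image of 1: 0
image of x: 2
image of x^2: 4x + 1
image of x^3: 6x^2 + 3x + 1
image of x^4: 8x^3 + 6x^2 + 4x + 1
image of x^5: 10x^4 + 10x^3 + 10x^2 + 5x + 1
image of x^6: 12x^5 + 15x^4 + 20x^3 + 15x^2 + 6x + 1
image of x^7: 14x^6 + 21x^5 + 35x^4 + 35x^3 + 21x^2 + 7x + 1
each image's coordinates form column j of the matrix

the matrix is [[0, 2, 1, 1, 1, 1, 1, 1]; [0, 0, 4, 3, 4, 5, 6, 7]; [0, 0, 0, 6, 6, 10, 15, 21]; [0, 0, 0, 0, 8, 10, 20, 35]; [0, 0, 0, 0, 0, 10, 15, 35]; [0, 0, 0, 0, 0, 0, 12, 21]; [0, 0, 0, 0, 0, 0, 0, 14]] (rows listed top to bottom)


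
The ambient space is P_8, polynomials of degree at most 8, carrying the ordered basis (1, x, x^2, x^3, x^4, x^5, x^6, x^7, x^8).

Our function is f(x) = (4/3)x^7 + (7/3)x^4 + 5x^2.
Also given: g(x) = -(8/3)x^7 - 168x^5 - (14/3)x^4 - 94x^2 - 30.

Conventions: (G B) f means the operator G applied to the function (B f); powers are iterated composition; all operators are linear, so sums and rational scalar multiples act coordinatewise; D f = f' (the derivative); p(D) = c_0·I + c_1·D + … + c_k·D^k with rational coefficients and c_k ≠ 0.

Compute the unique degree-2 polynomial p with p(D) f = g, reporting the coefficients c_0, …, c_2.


D^0 f = (4/3)x^7 + (7/3)x^4 + 5x^2
D^1 f = (28/3)x^6 + (28/3)x^3 + 10x
D^2 f = 56x^5 + 28x^2 + 10
matching coefficients of g against c_0 f + c_1 Df + … from the top degree down determines the c_i
solution: c_0 = -2, c_1 = 0, c_2 = -3

p(D) = -2·I − 3·D^2, i.e. c_0 = -2, c_1 = 0, c_2 = -3


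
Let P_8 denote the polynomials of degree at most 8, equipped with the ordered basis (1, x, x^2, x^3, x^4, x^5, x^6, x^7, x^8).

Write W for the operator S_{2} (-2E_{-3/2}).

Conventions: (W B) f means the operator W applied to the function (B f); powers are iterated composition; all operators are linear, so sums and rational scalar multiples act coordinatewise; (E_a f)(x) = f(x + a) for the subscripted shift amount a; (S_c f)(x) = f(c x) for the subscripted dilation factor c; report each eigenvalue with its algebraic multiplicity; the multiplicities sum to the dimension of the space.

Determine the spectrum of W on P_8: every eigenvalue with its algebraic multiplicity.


image of 1: -2
image of x: -4x + 3
image of x^2: -8x^2 + 12x - 9/2
image of x^3: -16x^3 + 36x^2 - 27x + 27/4
image of x^4: -32x^4 + 96x^3 - 108x^2 + 54x - 81/8
image of x^5: -64x^5 + 240x^4 - 360x^3 + 270x^2 - (405/4)x + 243/16
image of x^6: -128x^6 + 576x^5 - 1080x^4 + 1080x^3 - (1215/2)x^2 + (729/4)x - 729/32
image of x^7: -256x^7 + 1344x^6 - 3024x^5 + 3780x^4 - 2835x^3 + (5103/4)x^2 - (5103/16)x + 2187/64
image of x^8: -512x^8 + 3072x^7 - 8064x^6 + 12096x^5 - 11340x^4 + 6804x^3 - (5103/2)x^2 + (2187/4)x - 6561/128
the matrix is upper triangular; its diagonal is (-2, -4, -8, -16, -32, -64, -128, -256, -512)
for a triangular matrix the eigenvalues are the diagonal entries, with algebraic multiplicity their repetition count

λ = -512 (multiplicity 1), λ = -256 (multiplicity 1), λ = -128 (multiplicity 1), λ = -64 (multiplicity 1), λ = -32 (multiplicity 1), λ = -16 (multiplicity 1), λ = -8 (multiplicity 1), λ = -4 (multiplicity 1), λ = -2 (multiplicity 1)


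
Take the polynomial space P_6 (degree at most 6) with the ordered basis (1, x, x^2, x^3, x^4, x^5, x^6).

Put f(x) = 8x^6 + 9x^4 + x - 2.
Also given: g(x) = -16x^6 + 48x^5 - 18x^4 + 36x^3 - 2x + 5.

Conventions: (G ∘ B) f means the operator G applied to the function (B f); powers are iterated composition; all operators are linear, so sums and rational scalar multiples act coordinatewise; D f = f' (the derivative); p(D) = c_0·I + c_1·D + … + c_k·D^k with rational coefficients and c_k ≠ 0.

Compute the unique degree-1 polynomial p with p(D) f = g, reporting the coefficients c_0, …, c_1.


D^0 f = 8x^6 + 9x^4 + x - 2
D^1 f = 48x^5 + 36x^3 + 1
matching coefficients of g against c_0 f + c_1 Df + … from the top degree down determines the c_i
solution: c_0 = -2, c_1 = 1

p(D) = -2·I + D, i.e. c_0 = -2, c_1 = 1


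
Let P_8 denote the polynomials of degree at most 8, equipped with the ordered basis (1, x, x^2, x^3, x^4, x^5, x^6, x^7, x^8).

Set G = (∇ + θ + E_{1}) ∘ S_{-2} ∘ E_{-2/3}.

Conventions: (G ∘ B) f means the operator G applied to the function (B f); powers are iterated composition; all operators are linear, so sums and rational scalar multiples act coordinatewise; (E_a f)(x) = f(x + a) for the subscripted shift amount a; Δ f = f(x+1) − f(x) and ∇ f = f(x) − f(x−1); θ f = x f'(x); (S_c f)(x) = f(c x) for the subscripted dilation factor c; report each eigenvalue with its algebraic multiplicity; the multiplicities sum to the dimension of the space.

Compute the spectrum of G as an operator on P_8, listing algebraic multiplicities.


λ = -1024 (multiplicity 1), λ = -192 (multiplicity 1), λ = -32 (multiplicity 1), λ = -4 (multiplicity 1), λ = 1 (multiplicity 1), λ = 12 (multiplicity 1), λ = 80 (multiplicity 1), λ = 448 (multiplicity 1), λ = 2304 (multiplicity 1)

image of 1: 1
image of x: -4x - 14/3
image of x^2: 12x^2 + (64/3)x + 52/9
image of x^3: -32x^3 - 72x^2 - (112/3)x - 584/27
image of x^4: 80x^4 + (640/3)x^3 + 160x^2 + (4736/27)x + 3856/81
image of x^5: -192x^5 - (1760/3)x^4 - (5120/9)x^3 - (8000/9)x^2 - (38720/81)x - 33824/243
image of x^6: 448x^6 + 1536x^5 + (5440/3)x^4 + (97280/27)x^3 + 2880x^2 + (135424/81)x + 258112/729
image of x^7: -1024x^7 - (11648/3)x^6 - 5376x^5 - (344960/27)x^4 - (1093120/81)x^3 - (316288/27)x^2 - (3614464/729)x - 2113664/2187
image of x^8: 2304x^8 + (28672/3)x^7 + (136192/9)x^6 + (372736/9)x^5 + (4390400/81)x^4 + (15196160/243)x^3 + (9640960/243)x^2 + (33820672/2187)x + 16711936/6561
the matrix is upper triangular; its diagonal is (1, -4, 12, -32, 80, -192, 448, -1024, 2304)
for a triangular matrix the eigenvalues are the diagonal entries, with algebraic multiplicity their repetition count


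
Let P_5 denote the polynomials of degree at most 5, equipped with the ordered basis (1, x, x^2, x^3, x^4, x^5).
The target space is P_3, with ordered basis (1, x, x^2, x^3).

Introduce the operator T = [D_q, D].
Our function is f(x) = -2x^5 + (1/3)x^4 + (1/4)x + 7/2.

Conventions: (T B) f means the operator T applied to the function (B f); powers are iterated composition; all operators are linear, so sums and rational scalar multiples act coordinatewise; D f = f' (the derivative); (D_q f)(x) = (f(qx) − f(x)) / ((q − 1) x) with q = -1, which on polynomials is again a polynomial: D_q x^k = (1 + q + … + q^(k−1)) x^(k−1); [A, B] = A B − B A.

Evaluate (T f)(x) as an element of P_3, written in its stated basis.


D f = -10x^4 + (4/3)x^3 + 1/4
D_q D f = (4/3)x^2
D_q f = -2x^4 + 1/4
D D_q f = -8x^3
[D_q, D] f = 8x^3 + (4/3)x^2

the result is g(x) = 8x^3 + (4/3)x^2


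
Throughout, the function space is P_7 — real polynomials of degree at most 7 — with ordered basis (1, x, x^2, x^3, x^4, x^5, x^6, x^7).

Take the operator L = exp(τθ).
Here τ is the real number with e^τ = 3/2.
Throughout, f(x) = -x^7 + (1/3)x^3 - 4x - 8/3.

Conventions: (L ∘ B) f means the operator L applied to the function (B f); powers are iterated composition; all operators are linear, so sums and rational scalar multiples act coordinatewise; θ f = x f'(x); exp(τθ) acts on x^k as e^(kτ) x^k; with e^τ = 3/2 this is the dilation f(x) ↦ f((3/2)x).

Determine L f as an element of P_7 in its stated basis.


exp(τθ) x^k = e^(kτ) x^k; with e^τ = 3/2 this sends x^k to (3/2)^k x^k
x ↦ 3/2 x
x^3 ↦ 27/8 x^3
x^7 ↦ 2187/128 x^7
applying this coordinatewise to f: exp(τθ) f = -(2187/128)x^7 + (9/8)x^3 - 6x - 8/3

g(x) = -(2187/128)x^7 + (9/8)x^3 - 6x - 8/3


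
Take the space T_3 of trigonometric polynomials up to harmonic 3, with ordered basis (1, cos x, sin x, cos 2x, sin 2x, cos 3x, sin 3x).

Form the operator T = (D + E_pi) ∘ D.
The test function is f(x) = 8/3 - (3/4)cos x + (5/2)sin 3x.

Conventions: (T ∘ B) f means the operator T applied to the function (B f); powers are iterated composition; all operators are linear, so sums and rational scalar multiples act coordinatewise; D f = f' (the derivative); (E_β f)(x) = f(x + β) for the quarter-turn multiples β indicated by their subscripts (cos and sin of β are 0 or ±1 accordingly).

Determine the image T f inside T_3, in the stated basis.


D f = (3/4)sin x + (15/2)cos 3x
D D f = (3/4)cos x - (45/2)sin 3x
E_pi D f = -(3/4)sin x - (15/2)cos 3x
(D + E_pi) D f = (3/4)cos x - (3/4)sin x - (15/2)cos 3x - (45/2)sin 3x

g(x) = (3/4)cos x - (3/4)sin x - (15/2)cos 3x - (45/2)sin 3x


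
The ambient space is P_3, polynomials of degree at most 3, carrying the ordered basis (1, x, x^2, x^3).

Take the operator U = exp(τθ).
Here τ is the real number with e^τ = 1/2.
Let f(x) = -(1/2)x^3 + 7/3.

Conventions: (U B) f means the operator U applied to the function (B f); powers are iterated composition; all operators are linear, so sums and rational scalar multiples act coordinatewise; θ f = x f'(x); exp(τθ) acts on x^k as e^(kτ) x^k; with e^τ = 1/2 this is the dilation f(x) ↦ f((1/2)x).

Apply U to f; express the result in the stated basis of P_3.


exp(τθ) x^k = e^(kτ) x^k; with e^τ = 1/2 this sends x^k to (1/2)^k x^k
x^3 ↦ 1/8 x^3
applying this coordinatewise to f: exp(τθ) f = -(1/16)x^3 + 7/3

the result is g(x) = -(1/16)x^3 + 7/3


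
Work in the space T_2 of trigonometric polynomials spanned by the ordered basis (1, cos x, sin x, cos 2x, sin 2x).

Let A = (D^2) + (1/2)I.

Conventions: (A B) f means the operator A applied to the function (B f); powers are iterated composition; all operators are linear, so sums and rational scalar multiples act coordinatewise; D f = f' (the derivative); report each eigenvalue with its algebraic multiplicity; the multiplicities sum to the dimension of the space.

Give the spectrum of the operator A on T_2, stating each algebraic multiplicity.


λ = -7/2 (multiplicity 2), λ = -1/2 (multiplicity 2), λ = 1/2 (multiplicity 1)

image of 1: 1/2
image of cos x: -(1/2)cos x
image of sin x: -(1/2)sin x
image of cos 2x: -(7/2)cos 2x
image of sin 2x: -(7/2)sin 2x
the matrix is diagonal; its diagonal is (1/2, -1/2, -1/2, -7/2, -7/2)
for a triangular matrix the eigenvalues are the diagonal entries, with algebraic multiplicity their repetition count


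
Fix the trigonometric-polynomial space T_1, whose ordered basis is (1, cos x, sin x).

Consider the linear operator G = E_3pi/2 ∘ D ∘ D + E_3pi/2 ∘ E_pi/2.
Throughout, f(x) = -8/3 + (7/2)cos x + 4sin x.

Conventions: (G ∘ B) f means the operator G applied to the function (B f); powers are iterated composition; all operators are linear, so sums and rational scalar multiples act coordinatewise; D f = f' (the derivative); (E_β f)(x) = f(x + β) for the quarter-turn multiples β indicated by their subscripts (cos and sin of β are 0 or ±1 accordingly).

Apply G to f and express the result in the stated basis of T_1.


D f = 4cos x - (7/2)sin x
D D f = -(7/2)cos x - 4sin x
E_3pi/2 D D f = 4cos x - (7/2)sin x
E_pi/2 f = -8/3 + 4cos x - (7/2)sin x
E_3pi/2 E_pi/2 f = -8/3 + (7/2)cos x + 4sin x
(E_3pi/2 ∘ D ∘ D + E_3pi/2 ∘ E_pi/2) f = -8/3 + (15/2)cos x + (1/2)sin x

the image equals g(x) = -8/3 + (15/2)cos x + (1/2)sin x


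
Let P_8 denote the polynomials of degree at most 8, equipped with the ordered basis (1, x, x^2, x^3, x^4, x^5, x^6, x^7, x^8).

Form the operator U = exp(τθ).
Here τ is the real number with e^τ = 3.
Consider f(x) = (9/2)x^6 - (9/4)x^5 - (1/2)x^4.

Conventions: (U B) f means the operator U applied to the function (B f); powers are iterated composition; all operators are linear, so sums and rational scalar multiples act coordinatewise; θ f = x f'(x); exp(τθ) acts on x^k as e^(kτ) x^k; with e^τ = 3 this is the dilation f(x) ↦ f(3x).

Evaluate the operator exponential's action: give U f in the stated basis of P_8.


the result is g(x) = (6561/2)x^6 - (2187/4)x^5 - (81/2)x^4

exp(τθ) x^k = e^(kτ) x^k; with e^τ = 3 this sends x^k to 3^k x^k
x^4 ↦ 81 x^4
x^5 ↦ 243 x^5
x^6 ↦ 729 x^6
applying this coordinatewise to f: exp(τθ) f = (6561/2)x^6 - (2187/4)x^5 - (81/2)x^4


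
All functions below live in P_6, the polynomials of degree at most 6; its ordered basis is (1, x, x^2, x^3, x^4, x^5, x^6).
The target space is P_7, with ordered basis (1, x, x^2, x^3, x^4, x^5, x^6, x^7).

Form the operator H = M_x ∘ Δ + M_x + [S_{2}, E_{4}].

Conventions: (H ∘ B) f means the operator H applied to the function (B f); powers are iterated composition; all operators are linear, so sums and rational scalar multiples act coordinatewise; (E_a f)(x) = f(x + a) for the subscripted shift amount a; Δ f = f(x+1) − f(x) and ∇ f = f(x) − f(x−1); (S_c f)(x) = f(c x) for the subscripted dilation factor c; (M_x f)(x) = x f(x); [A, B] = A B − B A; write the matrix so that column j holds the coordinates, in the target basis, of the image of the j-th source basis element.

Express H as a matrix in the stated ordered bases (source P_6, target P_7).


the matrix is [[0, -4, -48, -448, -3840, -31744, -258048]; [1, 1, -15, -287, -3583, -38399, -380927]; [0, 1, 2, -45, -1148, -17915, -230394]; [0, 0, 1, 3, -122, -3830, -71665]; [0, 0, 0, 1, 4, -310, -11500]; [0, 0, 0, 0, 1, 5, -753]; [0, 0, 0, 0, 0, 1, 6]; [0, 0, 0, 0, 0, 0, 1]] (rows listed top to bottom)

image of 1: x
image of x: x^2 + x - 4
image of x^2: x^3 + 2x^2 - 15x - 48
image of x^3: x^4 + 3x^3 - 45x^2 - 287x - 448
image of x^4: x^5 + 4x^4 - 122x^3 - 1148x^2 - 3583x - 3840
image of x^5: x^6 + 5x^5 - 310x^4 - 3830x^3 - 17915x^2 - 38399x - 31744
image of x^6: x^7 + 6x^6 - 753x^5 - 11500x^4 - 71665x^3 - 230394x^2 - 380927x - 258048
each image's coordinates form column j of the matrix


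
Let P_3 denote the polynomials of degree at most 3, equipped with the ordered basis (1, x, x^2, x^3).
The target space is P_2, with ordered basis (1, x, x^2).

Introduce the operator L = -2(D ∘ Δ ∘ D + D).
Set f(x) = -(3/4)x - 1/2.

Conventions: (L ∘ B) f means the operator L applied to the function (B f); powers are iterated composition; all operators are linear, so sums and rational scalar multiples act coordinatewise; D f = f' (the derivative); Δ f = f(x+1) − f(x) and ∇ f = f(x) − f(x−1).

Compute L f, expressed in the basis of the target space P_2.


the image equals g(x) = 3/2

D f = -3/4
Δ D f = 0
D Δ D f = 0
D f = -3/4
(D ∘ Δ ∘ D + D) f = -3/4
(-2(D ∘ Δ ∘ D + D)) f = 3/2


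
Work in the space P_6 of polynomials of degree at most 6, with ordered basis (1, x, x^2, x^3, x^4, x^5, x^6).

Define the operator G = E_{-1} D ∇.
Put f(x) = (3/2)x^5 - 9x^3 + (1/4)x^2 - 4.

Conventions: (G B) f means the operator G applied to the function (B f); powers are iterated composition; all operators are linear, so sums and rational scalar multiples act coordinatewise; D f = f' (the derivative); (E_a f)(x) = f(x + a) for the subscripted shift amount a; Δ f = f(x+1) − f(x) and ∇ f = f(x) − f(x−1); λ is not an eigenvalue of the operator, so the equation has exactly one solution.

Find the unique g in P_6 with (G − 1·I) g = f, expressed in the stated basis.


write g with unknown coordinates in the stated basis and equate coefficients in (G − 1·I) g = f
solving from the highest basis element down gives g = -(3/2)x^5 - 21x^3 + (539/4)x^2 - 336x + 575
check: G g = -30x^3 + 135x^2 - 336x + 571
so G g − 1·g = (3/2)x^5 - 9x^3 + (1/4)x^2 - 4 = f ✓

the image equals g(x) = -(3/2)x^5 - 21x^3 + (539/4)x^2 - 336x + 575


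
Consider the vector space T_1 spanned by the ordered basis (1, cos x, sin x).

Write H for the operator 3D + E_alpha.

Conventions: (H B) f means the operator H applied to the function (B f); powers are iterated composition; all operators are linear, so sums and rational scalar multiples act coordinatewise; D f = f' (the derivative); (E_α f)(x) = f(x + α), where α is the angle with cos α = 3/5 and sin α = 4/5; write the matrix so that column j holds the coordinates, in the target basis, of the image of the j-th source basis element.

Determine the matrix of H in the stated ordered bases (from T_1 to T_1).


image of 1: 1
image of cos x: (3/5)cos x - (19/5)sin x
image of sin x: (19/5)cos x + (3/5)sin x
each image's coordinates form column j of the matrix

the matrix is [[1, 0, 0]; [0, 3/5, 19/5]; [0, -19/5, 3/5]] (rows listed top to bottom)


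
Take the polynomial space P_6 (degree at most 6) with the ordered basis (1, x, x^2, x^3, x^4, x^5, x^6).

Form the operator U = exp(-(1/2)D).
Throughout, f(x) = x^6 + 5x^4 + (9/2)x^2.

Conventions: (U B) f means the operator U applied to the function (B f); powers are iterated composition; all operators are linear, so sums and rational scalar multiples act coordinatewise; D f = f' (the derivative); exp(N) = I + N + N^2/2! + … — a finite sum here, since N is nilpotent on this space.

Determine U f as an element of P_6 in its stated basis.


the image equals g(x) = x^6 - 3x^5 + (35/4)x^4 - (25/2)x^3 + (207/16)x^2 - (115/16)x + 93/64

order-1 term: -3x^5 - 10x^3 - (9/2)x
order-2 term: (15/4)x^4 + (15/2)x^2 + 9/8
order-3 term: -(5/2)x^3 - (5/2)x
order-4 term: (15/16)x^2 + 5/16
order-5 term: -(3/16)x
order-6 term: 1/64
the series for exp(-(1/2)D) f terminates at order 6
exp(-(1/2)D) f = x^6 - 3x^5 + (35/4)x^4 - (25/2)x^3 + (207/16)x^2 - (115/16)x + 93/64
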